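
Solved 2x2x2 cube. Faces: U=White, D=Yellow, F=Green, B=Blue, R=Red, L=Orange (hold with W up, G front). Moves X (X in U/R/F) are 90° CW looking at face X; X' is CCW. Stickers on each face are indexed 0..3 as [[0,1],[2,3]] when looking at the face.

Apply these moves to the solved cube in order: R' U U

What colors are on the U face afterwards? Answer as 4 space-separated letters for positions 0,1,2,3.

After move 1 (R'): R=RRRR U=WBWB F=GWGW D=YGYG B=YBYB
After move 2 (U): U=WWBB F=RRGW R=YBRR B=OOYB L=GWOO
After move 3 (U): U=BWBW F=YBGW R=OORR B=GWYB L=RROO
Query: U face = BWBW

Answer: B W B W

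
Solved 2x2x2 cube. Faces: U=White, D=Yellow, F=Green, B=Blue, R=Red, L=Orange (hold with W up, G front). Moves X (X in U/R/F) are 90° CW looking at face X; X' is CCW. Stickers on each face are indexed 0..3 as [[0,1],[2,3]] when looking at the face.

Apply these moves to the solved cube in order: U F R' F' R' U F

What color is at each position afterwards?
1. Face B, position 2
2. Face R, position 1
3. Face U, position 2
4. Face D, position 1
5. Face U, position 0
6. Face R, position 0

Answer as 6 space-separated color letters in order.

After move 1 (U): U=WWWW F=RRGG R=BBRR B=OOBB L=GGOO
After move 2 (F): F=GRGR U=WWOG R=WBWR D=RBYY L=GYOY
After move 3 (R'): R=BRWW U=WBOO F=GWGG D=RRYR B=YOBB
After move 4 (F'): F=WGGG U=WBBW R=RRRW D=YYYR L=GOOO
After move 5 (R'): R=RWRR U=WBBY F=WBGW D=YGYG B=ROYB
After move 6 (U): U=BWYB F=RWGW R=RORR B=GOYB L=WBOO
After move 7 (F): F=GRWW U=BWOB R=YOBR D=RRYG L=WYOG
Query 1: B[2] = Y
Query 2: R[1] = O
Query 3: U[2] = O
Query 4: D[1] = R
Query 5: U[0] = B
Query 6: R[0] = Y

Answer: Y O O R B Y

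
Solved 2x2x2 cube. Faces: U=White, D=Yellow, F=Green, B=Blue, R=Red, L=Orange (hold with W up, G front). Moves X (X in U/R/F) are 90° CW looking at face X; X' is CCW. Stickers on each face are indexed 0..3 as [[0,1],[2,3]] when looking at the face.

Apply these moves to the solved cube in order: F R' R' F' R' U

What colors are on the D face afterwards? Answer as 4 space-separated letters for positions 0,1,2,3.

Answer: Y B Y G

Derivation:
After move 1 (F): F=GGGG U=WWOO R=WRWR D=RRYY L=OYOY
After move 2 (R'): R=RRWW U=WBOB F=GWGO D=RGYG B=YBRB
After move 3 (R'): R=RWRW U=WROY F=GBGB D=RWYO B=GBGB
After move 4 (F'): F=BBGG U=WRRR R=WWRW D=YYYO L=OYOO
After move 5 (R'): R=WWWR U=WGRG F=BRGR D=YBYG B=OBYB
After move 6 (U): U=RWGG F=WWGR R=OBWR B=OYYB L=BROO
Query: D face = YBYG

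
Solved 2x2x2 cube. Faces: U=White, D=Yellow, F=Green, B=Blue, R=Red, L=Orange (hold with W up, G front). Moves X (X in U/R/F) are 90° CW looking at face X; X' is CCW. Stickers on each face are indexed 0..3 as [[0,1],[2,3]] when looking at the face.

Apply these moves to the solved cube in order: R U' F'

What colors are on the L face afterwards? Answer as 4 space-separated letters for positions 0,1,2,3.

After move 1 (R): R=RRRR U=WGWG F=GYGY D=YBYB B=WBWB
After move 2 (U'): U=GGWW F=OOGY R=GYRR B=RRWB L=WBOO
After move 3 (F'): F=OYOG U=GGGR R=BYYR D=BOYB L=WWOW
Query: L face = WWOW

Answer: W W O W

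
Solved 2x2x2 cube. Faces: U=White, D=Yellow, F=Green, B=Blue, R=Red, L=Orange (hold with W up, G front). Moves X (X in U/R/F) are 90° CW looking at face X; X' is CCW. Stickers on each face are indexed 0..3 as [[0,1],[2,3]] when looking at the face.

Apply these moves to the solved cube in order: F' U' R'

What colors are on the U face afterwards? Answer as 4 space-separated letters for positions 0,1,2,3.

Answer: W B W Y

Derivation:
After move 1 (F'): F=GGGG U=WWRR R=YRYR D=OOYY L=OWOW
After move 2 (U'): U=WRWR F=OWGG R=GGYR B=YRBB L=BBOW
After move 3 (R'): R=GRGY U=WBWY F=ORGR D=OWYG B=YROB
Query: U face = WBWY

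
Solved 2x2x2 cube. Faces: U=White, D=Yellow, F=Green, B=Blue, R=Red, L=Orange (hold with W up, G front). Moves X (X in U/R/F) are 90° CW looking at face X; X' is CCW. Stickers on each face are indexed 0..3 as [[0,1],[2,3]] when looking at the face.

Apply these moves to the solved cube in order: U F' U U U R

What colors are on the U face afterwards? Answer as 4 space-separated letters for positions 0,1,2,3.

After move 1 (U): U=WWWW F=RRGG R=BBRR B=OOBB L=GGOO
After move 2 (F'): F=RGRG U=WWBR R=YBYR D=GOYY L=GWOW
After move 3 (U): U=BWRW F=YBRG R=OOYR B=GWBB L=RGOW
After move 4 (U): U=RBWW F=OORG R=GWYR B=RGBB L=YBOW
After move 5 (U): U=WRWB F=GWRG R=RGYR B=YBBB L=OOOW
After move 6 (R): R=YRRG U=WWWG F=GORY D=GBYY B=BBRB
Query: U face = WWWG

Answer: W W W G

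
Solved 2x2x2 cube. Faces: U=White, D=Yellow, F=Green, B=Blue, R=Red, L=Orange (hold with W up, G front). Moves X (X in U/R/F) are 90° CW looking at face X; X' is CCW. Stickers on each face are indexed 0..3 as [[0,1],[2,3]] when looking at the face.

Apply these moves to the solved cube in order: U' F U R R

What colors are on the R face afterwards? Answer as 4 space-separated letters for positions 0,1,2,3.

After move 1 (U'): U=WWWW F=OOGG R=GGRR B=RRBB L=BBOO
After move 2 (F): F=GOGO U=WWOB R=WGWR D=RGYY L=BYOY
After move 3 (U): U=OWBW F=WGGO R=RRWR B=BYBB L=GOOY
After move 4 (R): R=WRRR U=OGBO F=WGGY D=RBYB B=WYWB
After move 5 (R): R=RWRR U=OGBY F=WBGB D=RWYW B=OYGB
Query: R face = RWRR

Answer: R W R R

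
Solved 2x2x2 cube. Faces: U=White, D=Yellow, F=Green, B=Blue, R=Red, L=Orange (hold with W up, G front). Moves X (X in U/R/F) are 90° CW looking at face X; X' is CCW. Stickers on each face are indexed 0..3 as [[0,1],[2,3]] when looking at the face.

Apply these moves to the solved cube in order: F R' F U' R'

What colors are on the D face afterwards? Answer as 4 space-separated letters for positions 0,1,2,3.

After move 1 (F): F=GGGG U=WWOO R=WRWR D=RRYY L=OYOY
After move 2 (R'): R=RRWW U=WBOB F=GWGO D=RGYG B=YBRB
After move 3 (F): F=GGOW U=WBYY R=ORBW D=WRYG L=OROG
After move 4 (U'): U=BYWY F=OROW R=GGBW B=ORRB L=YBOG
After move 5 (R'): R=GWGB U=BRWO F=OYOY D=WRYW B=GRRB
Query: D face = WRYW

Answer: W R Y W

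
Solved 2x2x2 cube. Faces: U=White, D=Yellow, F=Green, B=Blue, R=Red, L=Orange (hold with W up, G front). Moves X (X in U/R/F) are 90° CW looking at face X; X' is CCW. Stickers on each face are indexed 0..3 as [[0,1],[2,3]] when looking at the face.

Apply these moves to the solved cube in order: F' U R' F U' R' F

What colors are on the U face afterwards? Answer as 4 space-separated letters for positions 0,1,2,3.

After move 1 (F'): F=GGGG U=WWRR R=YRYR D=OOYY L=OWOW
After move 2 (U): U=RWRW F=YRGG R=BBYR B=OWBB L=GGOW
After move 3 (R'): R=BRBY U=RBRO F=YWGW D=ORYG B=YWOB
After move 4 (F): F=GYWW U=RBWG R=RROY D=BBYG L=GOOR
After move 5 (U'): U=BGRW F=GOWW R=GYOY B=RROB L=YWOR
After move 6 (R'): R=YYGO U=BORR F=GGWW D=BOYW B=GRBB
After move 7 (F): F=WGWG U=BORW R=RYRO D=GYYW L=YBOO
Query: U face = BORW

Answer: B O R W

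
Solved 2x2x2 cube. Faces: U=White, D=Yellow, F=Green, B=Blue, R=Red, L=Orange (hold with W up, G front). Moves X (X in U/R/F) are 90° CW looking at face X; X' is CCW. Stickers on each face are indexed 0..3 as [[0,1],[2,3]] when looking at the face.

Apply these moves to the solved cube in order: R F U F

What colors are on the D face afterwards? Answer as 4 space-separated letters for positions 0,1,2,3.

After move 1 (R): R=RRRR U=WGWG F=GYGY D=YBYB B=WBWB
After move 2 (F): F=GGYY U=WGOO R=WRGR D=RRYB L=OYOB
After move 3 (U): U=OWOG F=WRYY R=WBGR B=OYWB L=GGOB
After move 4 (F): F=YWYR U=OWBG R=OBGR D=GWYB L=GROR
Query: D face = GWYB

Answer: G W Y B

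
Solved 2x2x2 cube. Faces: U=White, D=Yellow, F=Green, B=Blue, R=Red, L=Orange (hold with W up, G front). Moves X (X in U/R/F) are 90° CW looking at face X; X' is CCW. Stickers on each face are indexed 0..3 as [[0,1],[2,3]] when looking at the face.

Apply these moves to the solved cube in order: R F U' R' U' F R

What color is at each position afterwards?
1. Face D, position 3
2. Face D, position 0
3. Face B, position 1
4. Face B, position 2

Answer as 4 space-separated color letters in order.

Answer: G G R W

Derivation:
After move 1 (R): R=RRRR U=WGWG F=GYGY D=YBYB B=WBWB
After move 2 (F): F=GGYY U=WGOO R=WRGR D=RRYB L=OYOB
After move 3 (U'): U=GOWO F=OYYY R=GGGR B=WRWB L=WBOB
After move 4 (R'): R=GRGG U=GWWW F=OOYO D=RYYY B=BRRB
After move 5 (U'): U=WWGW F=WBYO R=OOGG B=GRRB L=BROB
After move 6 (F): F=YWOB U=WWBR R=GOWG D=GOYY L=BROY
After move 7 (R): R=WGGO U=WWBB F=YOOY D=GRYG B=RRWB
Query 1: D[3] = G
Query 2: D[0] = G
Query 3: B[1] = R
Query 4: B[2] = W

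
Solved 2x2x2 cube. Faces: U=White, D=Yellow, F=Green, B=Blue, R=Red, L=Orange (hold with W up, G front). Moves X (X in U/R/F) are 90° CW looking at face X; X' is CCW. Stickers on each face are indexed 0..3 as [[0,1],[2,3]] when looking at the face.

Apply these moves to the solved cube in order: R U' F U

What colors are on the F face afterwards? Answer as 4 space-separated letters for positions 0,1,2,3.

Answer: W Y Y O

Derivation:
After move 1 (R): R=RRRR U=WGWG F=GYGY D=YBYB B=WBWB
After move 2 (U'): U=GGWW F=OOGY R=GYRR B=RRWB L=WBOO
After move 3 (F): F=GOYO U=GGOB R=WYWR D=RGYB L=WYOB
After move 4 (U): U=OGBG F=WYYO R=RRWR B=WYWB L=GOOB
Query: F face = WYYO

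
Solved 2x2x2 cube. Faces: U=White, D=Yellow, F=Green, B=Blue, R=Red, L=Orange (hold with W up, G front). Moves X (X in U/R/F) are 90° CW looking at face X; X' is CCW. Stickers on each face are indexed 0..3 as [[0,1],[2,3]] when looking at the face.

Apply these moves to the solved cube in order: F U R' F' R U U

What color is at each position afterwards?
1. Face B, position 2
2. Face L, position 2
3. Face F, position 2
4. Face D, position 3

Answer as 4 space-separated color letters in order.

Answer: B O W Y

Derivation:
After move 1 (F): F=GGGG U=WWOO R=WRWR D=RRYY L=OYOY
After move 2 (U): U=OWOW F=WRGG R=BBWR B=OYBB L=GGOY
After move 3 (R'): R=BRBW U=OBOO F=WWGW D=RRYG B=YYRB
After move 4 (F'): F=WWWG U=OBBB R=RRRW D=GYYG L=GOOO
After move 5 (R): R=RRWR U=OWBG F=WYWG D=GRYY B=BYBB
After move 6 (U): U=BOGW F=RRWG R=BYWR B=GOBB L=WYOO
After move 7 (U): U=GBWO F=BYWG R=GOWR B=WYBB L=RROO
Query 1: B[2] = B
Query 2: L[2] = O
Query 3: F[2] = W
Query 4: D[3] = Y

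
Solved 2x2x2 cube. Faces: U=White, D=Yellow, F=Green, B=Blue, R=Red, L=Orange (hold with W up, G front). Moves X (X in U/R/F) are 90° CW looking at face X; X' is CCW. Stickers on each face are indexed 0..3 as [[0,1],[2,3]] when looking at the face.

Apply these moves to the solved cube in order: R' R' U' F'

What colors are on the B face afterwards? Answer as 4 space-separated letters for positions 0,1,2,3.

Answer: R R G B

Derivation:
After move 1 (R'): R=RRRR U=WBWB F=GWGW D=YGYG B=YBYB
After move 2 (R'): R=RRRR U=WYWY F=GBGB D=YWYW B=GBGB
After move 3 (U'): U=YYWW F=OOGB R=GBRR B=RRGB L=GBOO
After move 4 (F'): F=OBOG U=YYGR R=WBYR D=BOYW L=GWOW
Query: B face = RRGB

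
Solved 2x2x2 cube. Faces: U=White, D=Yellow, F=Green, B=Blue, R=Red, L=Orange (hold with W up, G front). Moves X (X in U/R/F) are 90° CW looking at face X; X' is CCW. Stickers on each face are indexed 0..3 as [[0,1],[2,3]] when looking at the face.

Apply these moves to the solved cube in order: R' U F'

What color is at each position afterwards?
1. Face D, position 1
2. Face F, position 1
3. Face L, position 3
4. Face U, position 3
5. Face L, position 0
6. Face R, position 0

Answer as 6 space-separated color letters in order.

Answer: O W B R G G

Derivation:
After move 1 (R'): R=RRRR U=WBWB F=GWGW D=YGYG B=YBYB
After move 2 (U): U=WWBB F=RRGW R=YBRR B=OOYB L=GWOO
After move 3 (F'): F=RWRG U=WWYR R=GBYR D=WOYG L=GBOB
Query 1: D[1] = O
Query 2: F[1] = W
Query 3: L[3] = B
Query 4: U[3] = R
Query 5: L[0] = G
Query 6: R[0] = G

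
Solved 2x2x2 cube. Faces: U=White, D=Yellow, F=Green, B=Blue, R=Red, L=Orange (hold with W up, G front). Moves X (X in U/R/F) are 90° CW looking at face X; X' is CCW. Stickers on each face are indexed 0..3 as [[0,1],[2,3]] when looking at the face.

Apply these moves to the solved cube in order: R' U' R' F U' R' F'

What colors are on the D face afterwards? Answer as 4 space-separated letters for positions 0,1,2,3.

After move 1 (R'): R=RRRR U=WBWB F=GWGW D=YGYG B=YBYB
After move 2 (U'): U=BBWW F=OOGW R=GWRR B=RRYB L=YBOO
After move 3 (R'): R=WRGR U=BYWR F=OBGW D=YOYW B=GRGB
After move 4 (F): F=GOWB U=BYOB R=WRRR D=GWYW L=YYOO
After move 5 (U'): U=YBBO F=YYWB R=GORR B=WRGB L=GROO
After move 6 (R'): R=ORGR U=YGBW F=YBWO D=GYYB B=WRWB
After move 7 (F'): F=BOYW U=YGOG R=YRGR D=ROYB L=GWOB
Query: D face = ROYB

Answer: R O Y B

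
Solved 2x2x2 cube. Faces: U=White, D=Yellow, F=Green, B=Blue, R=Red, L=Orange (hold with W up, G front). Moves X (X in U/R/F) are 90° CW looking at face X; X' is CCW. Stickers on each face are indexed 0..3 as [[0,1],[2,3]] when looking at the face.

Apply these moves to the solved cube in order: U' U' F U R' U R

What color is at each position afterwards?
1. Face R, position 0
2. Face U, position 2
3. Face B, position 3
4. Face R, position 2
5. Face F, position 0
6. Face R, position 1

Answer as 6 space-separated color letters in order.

After move 1 (U'): U=WWWW F=OOGG R=GGRR B=RRBB L=BBOO
After move 2 (U'): U=WWWW F=BBGG R=OORR B=GGBB L=RROO
After move 3 (F): F=GBGB U=WWOR R=WOWR D=ROYY L=RYOY
After move 4 (U): U=OWRW F=WOGB R=GGWR B=RYBB L=GBOY
After move 5 (R'): R=GRGW U=OBRR F=WWGW D=ROYB B=YYOB
After move 6 (U): U=RORB F=GRGW R=YYGW B=GBOB L=WWOY
After move 7 (R): R=GYWY U=RRRW F=GOGB D=ROYG B=BBOB
Query 1: R[0] = G
Query 2: U[2] = R
Query 3: B[3] = B
Query 4: R[2] = W
Query 5: F[0] = G
Query 6: R[1] = Y

Answer: G R B W G Y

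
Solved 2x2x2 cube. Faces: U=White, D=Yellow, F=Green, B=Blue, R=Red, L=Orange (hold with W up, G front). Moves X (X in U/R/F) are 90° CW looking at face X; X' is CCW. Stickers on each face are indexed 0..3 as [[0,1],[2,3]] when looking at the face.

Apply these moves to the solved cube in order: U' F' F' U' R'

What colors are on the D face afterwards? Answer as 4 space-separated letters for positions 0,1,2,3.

Answer: W R Y O

Derivation:
After move 1 (U'): U=WWWW F=OOGG R=GGRR B=RRBB L=BBOO
After move 2 (F'): F=OGOG U=WWGR R=YGYR D=BOYY L=BWOW
After move 3 (F'): F=GGOO U=WWYY R=OGBR D=WWYY L=BROG
After move 4 (U'): U=WYWY F=BROO R=GGBR B=OGBB L=RROG
After move 5 (R'): R=GRGB U=WBWO F=BYOY D=WRYO B=YGWB
Query: D face = WRYO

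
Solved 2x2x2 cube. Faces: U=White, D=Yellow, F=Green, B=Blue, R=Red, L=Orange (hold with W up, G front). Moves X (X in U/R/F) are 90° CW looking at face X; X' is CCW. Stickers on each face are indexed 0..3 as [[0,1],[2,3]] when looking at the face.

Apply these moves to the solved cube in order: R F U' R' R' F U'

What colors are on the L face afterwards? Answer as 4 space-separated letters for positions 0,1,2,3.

After move 1 (R): R=RRRR U=WGWG F=GYGY D=YBYB B=WBWB
After move 2 (F): F=GGYY U=WGOO R=WRGR D=RRYB L=OYOB
After move 3 (U'): U=GOWO F=OYYY R=GGGR B=WRWB L=WBOB
After move 4 (R'): R=GRGG U=GWWW F=OOYO D=RYYY B=BRRB
After move 5 (R'): R=RGGG U=GRWB F=OWYW D=ROYO B=YRYB
After move 6 (F): F=YOWW U=GRBB R=WGBG D=GRYO L=WROO
After move 7 (U'): U=RBGB F=WRWW R=YOBG B=WGYB L=YROO
Query: L face = YROO

Answer: Y R O O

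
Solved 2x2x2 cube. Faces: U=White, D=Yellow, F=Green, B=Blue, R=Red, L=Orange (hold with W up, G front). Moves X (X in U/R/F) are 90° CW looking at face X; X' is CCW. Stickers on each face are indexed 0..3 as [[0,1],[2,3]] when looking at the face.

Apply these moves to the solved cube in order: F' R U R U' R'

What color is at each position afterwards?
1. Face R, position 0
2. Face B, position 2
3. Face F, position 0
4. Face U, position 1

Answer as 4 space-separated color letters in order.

After move 1 (F'): F=GGGG U=WWRR R=YRYR D=OOYY L=OWOW
After move 2 (R): R=YYRR U=WGRG F=GOGY D=OBYB B=RBWB
After move 3 (U): U=RWGG F=YYGY R=RBRR B=OWWB L=GOOW
After move 4 (R): R=RRRB U=RYGY F=YBGB D=OWYO B=GWWB
After move 5 (U'): U=YYRG F=GOGB R=YBRB B=RRWB L=GWOW
After move 6 (R'): R=BBYR U=YWRR F=GYGG D=OOYB B=ORWB
Query 1: R[0] = B
Query 2: B[2] = W
Query 3: F[0] = G
Query 4: U[1] = W

Answer: B W G W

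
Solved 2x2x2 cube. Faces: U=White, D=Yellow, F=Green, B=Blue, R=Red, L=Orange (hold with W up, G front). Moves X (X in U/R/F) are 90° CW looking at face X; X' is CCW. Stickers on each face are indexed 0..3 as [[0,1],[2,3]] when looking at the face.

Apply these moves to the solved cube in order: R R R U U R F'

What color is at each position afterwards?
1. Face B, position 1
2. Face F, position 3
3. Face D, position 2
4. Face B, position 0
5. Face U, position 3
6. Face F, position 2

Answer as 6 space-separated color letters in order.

After move 1 (R): R=RRRR U=WGWG F=GYGY D=YBYB B=WBWB
After move 2 (R): R=RRRR U=WYWY F=GBGB D=YWYW B=GBGB
After move 3 (R): R=RRRR U=WBWB F=GWGW D=YGYG B=YBYB
After move 4 (U): U=WWBB F=RRGW R=YBRR B=OOYB L=GWOO
After move 5 (U): U=BWBW F=YBGW R=OORR B=GWYB L=RROO
After move 6 (R): R=RORO U=BBBW F=YGGG D=YYYG B=WWWB
After move 7 (F'): F=GGYG U=BBRR R=YOYO D=ROYG L=RWOB
Query 1: B[1] = W
Query 2: F[3] = G
Query 3: D[2] = Y
Query 4: B[0] = W
Query 5: U[3] = R
Query 6: F[2] = Y

Answer: W G Y W R Y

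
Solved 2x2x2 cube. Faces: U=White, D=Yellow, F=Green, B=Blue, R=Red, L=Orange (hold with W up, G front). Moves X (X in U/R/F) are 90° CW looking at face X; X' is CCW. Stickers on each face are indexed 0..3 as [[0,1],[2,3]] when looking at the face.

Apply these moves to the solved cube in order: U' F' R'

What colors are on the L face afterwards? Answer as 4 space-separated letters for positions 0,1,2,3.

Answer: B W O W

Derivation:
After move 1 (U'): U=WWWW F=OOGG R=GGRR B=RRBB L=BBOO
After move 2 (F'): F=OGOG U=WWGR R=YGYR D=BOYY L=BWOW
After move 3 (R'): R=GRYY U=WBGR F=OWOR D=BGYG B=YROB
Query: L face = BWOW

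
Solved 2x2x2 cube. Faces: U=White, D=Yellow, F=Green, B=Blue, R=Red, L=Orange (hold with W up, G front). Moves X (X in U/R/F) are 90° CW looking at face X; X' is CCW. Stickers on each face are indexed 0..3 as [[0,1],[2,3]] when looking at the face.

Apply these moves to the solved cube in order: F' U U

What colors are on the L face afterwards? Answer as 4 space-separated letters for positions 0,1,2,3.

Answer: Y R O W

Derivation:
After move 1 (F'): F=GGGG U=WWRR R=YRYR D=OOYY L=OWOW
After move 2 (U): U=RWRW F=YRGG R=BBYR B=OWBB L=GGOW
After move 3 (U): U=RRWW F=BBGG R=OWYR B=GGBB L=YROW
Query: L face = YROW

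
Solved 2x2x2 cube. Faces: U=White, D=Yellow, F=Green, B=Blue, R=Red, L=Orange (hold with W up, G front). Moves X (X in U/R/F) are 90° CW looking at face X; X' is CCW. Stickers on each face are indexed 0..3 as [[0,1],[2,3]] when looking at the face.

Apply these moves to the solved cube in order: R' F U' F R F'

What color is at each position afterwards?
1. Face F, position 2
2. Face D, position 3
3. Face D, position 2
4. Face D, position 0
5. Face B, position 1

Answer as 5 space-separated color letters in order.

After move 1 (R'): R=RRRR U=WBWB F=GWGW D=YGYG B=YBYB
After move 2 (F): F=GGWW U=WBOO R=WRBR D=RRYG L=OYOG
After move 3 (U'): U=BOWO F=OYWW R=GGBR B=WRYB L=YBOG
After move 4 (F): F=WOWY U=BOGB R=WGOR D=BGYG L=YROR
After move 5 (R): R=OWRG U=BOGY F=WGWG D=BYYW B=BROB
After move 6 (F'): F=GGWW U=BOOR R=YWBG D=RRYW L=YYOG
Query 1: F[2] = W
Query 2: D[3] = W
Query 3: D[2] = Y
Query 4: D[0] = R
Query 5: B[1] = R

Answer: W W Y R R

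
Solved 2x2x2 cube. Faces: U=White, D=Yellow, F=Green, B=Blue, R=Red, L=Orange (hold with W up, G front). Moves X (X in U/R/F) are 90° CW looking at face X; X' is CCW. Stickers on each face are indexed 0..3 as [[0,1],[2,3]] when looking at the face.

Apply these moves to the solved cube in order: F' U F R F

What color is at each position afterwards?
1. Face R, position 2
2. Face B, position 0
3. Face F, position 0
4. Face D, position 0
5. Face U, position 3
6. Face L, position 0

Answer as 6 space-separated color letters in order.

Answer: R G G R O G

Derivation:
After move 1 (F'): F=GGGG U=WWRR R=YRYR D=OOYY L=OWOW
After move 2 (U): U=RWRW F=YRGG R=BBYR B=OWBB L=GGOW
After move 3 (F): F=GYGR U=RWWG R=RBWR D=YBYY L=GOOO
After move 4 (R): R=WRRB U=RYWR F=GBGY D=YBYO B=GWWB
After move 5 (F): F=GGYB U=RYOO R=WRRB D=RWYO L=GYOB
Query 1: R[2] = R
Query 2: B[0] = G
Query 3: F[0] = G
Query 4: D[0] = R
Query 5: U[3] = O
Query 6: L[0] = G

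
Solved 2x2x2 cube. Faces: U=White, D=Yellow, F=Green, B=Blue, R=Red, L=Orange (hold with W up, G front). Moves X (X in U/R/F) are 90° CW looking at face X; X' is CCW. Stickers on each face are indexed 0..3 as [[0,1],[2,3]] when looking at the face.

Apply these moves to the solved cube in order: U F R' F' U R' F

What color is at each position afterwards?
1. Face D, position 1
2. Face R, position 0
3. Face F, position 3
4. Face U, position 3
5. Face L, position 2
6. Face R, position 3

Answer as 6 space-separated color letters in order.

Answer: O W W G O R

Derivation:
After move 1 (U): U=WWWW F=RRGG R=BBRR B=OOBB L=GGOO
After move 2 (F): F=GRGR U=WWOG R=WBWR D=RBYY L=GYOY
After move 3 (R'): R=BRWW U=WBOO F=GWGG D=RRYR B=YOBB
After move 4 (F'): F=WGGG U=WBBW R=RRRW D=YYYR L=GOOO
After move 5 (U): U=BWWB F=RRGG R=YORW B=GOBB L=WGOO
After move 6 (R'): R=OWYR U=BBWG F=RWGB D=YRYG B=ROYB
After move 7 (F): F=GRBW U=BBOG R=WWGR D=YOYG L=WYOR
Query 1: D[1] = O
Query 2: R[0] = W
Query 3: F[3] = W
Query 4: U[3] = G
Query 5: L[2] = O
Query 6: R[3] = R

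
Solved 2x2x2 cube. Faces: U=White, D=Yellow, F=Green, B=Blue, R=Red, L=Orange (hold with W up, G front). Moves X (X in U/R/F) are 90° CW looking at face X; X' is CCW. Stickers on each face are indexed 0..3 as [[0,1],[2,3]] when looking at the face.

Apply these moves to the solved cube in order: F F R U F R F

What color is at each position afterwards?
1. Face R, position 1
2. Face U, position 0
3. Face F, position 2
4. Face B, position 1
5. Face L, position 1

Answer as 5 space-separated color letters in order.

Answer: G Y B R R

Derivation:
After move 1 (F): F=GGGG U=WWOO R=WRWR D=RRYY L=OYOY
After move 2 (F): F=GGGG U=WWYY R=OROR D=WWYY L=OROR
After move 3 (R): R=OORR U=WGYG F=GWGY D=WBYB B=YBWB
After move 4 (U): U=YWGG F=OOGY R=YBRR B=ORWB L=GWOR
After move 5 (F): F=GOYO U=YWRW R=GBGR D=RYYB L=GWOB
After move 6 (R): R=GGRB U=YORO F=GYYB D=RWYO B=WRWB
After move 7 (F): F=YGBY U=YOBW R=RGOB D=RGYO L=GROW
Query 1: R[1] = G
Query 2: U[0] = Y
Query 3: F[2] = B
Query 4: B[1] = R
Query 5: L[1] = R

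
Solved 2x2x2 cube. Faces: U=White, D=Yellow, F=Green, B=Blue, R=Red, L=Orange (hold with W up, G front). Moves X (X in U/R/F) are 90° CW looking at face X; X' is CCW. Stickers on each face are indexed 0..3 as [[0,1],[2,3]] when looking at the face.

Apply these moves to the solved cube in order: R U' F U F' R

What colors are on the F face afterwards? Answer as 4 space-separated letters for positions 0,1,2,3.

Answer: Y B W B

Derivation:
After move 1 (R): R=RRRR U=WGWG F=GYGY D=YBYB B=WBWB
After move 2 (U'): U=GGWW F=OOGY R=GYRR B=RRWB L=WBOO
After move 3 (F): F=GOYO U=GGOB R=WYWR D=RGYB L=WYOB
After move 4 (U): U=OGBG F=WYYO R=RRWR B=WYWB L=GOOB
After move 5 (F'): F=YOWY U=OGRW R=GRRR D=OBYB L=GGOB
After move 6 (R): R=RGRR U=OORY F=YBWB D=OWYW B=WYGB
Query: F face = YBWB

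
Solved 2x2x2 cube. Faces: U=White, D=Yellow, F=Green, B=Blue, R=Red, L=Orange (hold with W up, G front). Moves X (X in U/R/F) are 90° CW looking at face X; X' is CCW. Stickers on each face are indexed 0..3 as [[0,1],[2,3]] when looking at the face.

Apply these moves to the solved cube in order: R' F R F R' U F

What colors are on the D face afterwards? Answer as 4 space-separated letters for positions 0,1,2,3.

Answer: O Y Y R

Derivation:
After move 1 (R'): R=RRRR U=WBWB F=GWGW D=YGYG B=YBYB
After move 2 (F): F=GGWW U=WBOO R=WRBR D=RRYG L=OYOG
After move 3 (R): R=BWRR U=WGOW F=GRWG D=RYYY B=OBBB
After move 4 (F): F=WGGR U=WGGY R=OWWR D=RBYY L=OROY
After move 5 (R'): R=WROW U=WBGO F=WGGY D=RGYR B=YBBB
After move 6 (U): U=GWOB F=WRGY R=YBOW B=ORBB L=WGOY
After move 7 (F): F=GWYR U=GWYG R=OBBW D=OYYR L=WROG
Query: D face = OYYR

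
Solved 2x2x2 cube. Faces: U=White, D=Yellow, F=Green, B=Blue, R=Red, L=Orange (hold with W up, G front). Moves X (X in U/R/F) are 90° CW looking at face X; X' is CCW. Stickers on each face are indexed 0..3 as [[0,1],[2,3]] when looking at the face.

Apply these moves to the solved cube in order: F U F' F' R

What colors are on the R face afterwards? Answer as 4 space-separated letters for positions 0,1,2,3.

After move 1 (F): F=GGGG U=WWOO R=WRWR D=RRYY L=OYOY
After move 2 (U): U=OWOW F=WRGG R=BBWR B=OYBB L=GGOY
After move 3 (F'): F=RGWG U=OWBW R=RBRR D=GYYY L=GWOO
After move 4 (F'): F=GGRW U=OWRR R=YBGR D=WOYY L=GWOB
After move 5 (R): R=GYRB U=OGRW F=GORY D=WBYO B=RYWB
Query: R face = GYRB

Answer: G Y R B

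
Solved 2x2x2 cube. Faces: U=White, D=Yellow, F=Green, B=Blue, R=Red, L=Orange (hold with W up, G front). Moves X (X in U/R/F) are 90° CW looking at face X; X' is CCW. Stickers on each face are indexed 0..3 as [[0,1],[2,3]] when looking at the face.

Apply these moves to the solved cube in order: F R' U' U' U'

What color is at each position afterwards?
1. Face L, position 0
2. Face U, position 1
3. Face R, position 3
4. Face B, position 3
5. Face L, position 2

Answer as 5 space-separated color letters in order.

Answer: G W W B O

Derivation:
After move 1 (F): F=GGGG U=WWOO R=WRWR D=RRYY L=OYOY
After move 2 (R'): R=RRWW U=WBOB F=GWGO D=RGYG B=YBRB
After move 3 (U'): U=BBWO F=OYGO R=GWWW B=RRRB L=YBOY
After move 4 (U'): U=BOBW F=YBGO R=OYWW B=GWRB L=RROY
After move 5 (U'): U=OWBB F=RRGO R=YBWW B=OYRB L=GWOY
Query 1: L[0] = G
Query 2: U[1] = W
Query 3: R[3] = W
Query 4: B[3] = B
Query 5: L[2] = O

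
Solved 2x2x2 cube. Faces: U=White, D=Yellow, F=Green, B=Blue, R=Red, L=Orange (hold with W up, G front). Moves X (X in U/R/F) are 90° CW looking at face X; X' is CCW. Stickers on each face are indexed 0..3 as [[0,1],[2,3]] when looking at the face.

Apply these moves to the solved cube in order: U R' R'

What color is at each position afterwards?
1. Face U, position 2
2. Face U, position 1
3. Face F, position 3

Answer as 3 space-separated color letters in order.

After move 1 (U): U=WWWW F=RRGG R=BBRR B=OOBB L=GGOO
After move 2 (R'): R=BRBR U=WBWO F=RWGW D=YRYG B=YOYB
After move 3 (R'): R=RRBB U=WYWY F=RBGO D=YWYW B=GORB
Query 1: U[2] = W
Query 2: U[1] = Y
Query 3: F[3] = O

Answer: W Y O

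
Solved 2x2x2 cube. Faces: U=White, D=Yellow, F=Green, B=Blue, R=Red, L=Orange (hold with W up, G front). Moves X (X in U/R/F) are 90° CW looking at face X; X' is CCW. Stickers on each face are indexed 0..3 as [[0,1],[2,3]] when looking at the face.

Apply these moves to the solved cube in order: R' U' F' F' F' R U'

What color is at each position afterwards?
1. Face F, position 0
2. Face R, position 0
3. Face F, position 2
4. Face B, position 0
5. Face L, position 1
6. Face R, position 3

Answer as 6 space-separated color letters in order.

Answer: Y G W W R W

Derivation:
After move 1 (R'): R=RRRR U=WBWB F=GWGW D=YGYG B=YBYB
After move 2 (U'): U=BBWW F=OOGW R=GWRR B=RRYB L=YBOO
After move 3 (F'): F=OWOG U=BBGR R=GWYR D=BOYG L=YWOW
After move 4 (F'): F=WGOO U=BBGY R=OWBR D=WWYG L=YROG
After move 5 (F'): F=GOWO U=BBOB R=WWWR D=RGYG L=YYOG
After move 6 (R): R=WWRW U=BOOO F=GGWG D=RYYR B=BRBB
After move 7 (U'): U=OOBO F=YYWG R=GGRW B=WWBB L=BROG
Query 1: F[0] = Y
Query 2: R[0] = G
Query 3: F[2] = W
Query 4: B[0] = W
Query 5: L[1] = R
Query 6: R[3] = W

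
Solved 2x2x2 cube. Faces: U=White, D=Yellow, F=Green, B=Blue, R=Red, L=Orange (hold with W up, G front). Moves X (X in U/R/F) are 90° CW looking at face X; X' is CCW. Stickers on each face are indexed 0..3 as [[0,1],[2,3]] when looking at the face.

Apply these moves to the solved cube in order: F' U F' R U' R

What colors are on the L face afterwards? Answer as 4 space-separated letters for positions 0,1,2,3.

Answer: Y W O R

Derivation:
After move 1 (F'): F=GGGG U=WWRR R=YRYR D=OOYY L=OWOW
After move 2 (U): U=RWRW F=YRGG R=BBYR B=OWBB L=GGOW
After move 3 (F'): F=RGYG U=RWBY R=OBOR D=GWYY L=GWOR
After move 4 (R): R=OORB U=RGBG F=RWYY D=GBYO B=YWWB
After move 5 (U'): U=GGRB F=GWYY R=RWRB B=OOWB L=YWOR
After move 6 (R): R=RRBW U=GWRY F=GBYO D=GWYO B=BOGB
Query: L face = YWOR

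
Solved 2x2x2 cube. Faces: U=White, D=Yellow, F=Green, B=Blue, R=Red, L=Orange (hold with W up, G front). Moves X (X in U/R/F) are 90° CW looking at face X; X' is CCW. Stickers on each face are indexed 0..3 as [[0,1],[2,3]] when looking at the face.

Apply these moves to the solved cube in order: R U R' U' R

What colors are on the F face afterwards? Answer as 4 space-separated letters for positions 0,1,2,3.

Answer: G R G Y

Derivation:
After move 1 (R): R=RRRR U=WGWG F=GYGY D=YBYB B=WBWB
After move 2 (U): U=WWGG F=RRGY R=WBRR B=OOWB L=GYOO
After move 3 (R'): R=BRWR U=WWGO F=RWGG D=YRYY B=BOBB
After move 4 (U'): U=WOWG F=GYGG R=RWWR B=BRBB L=BOOO
After move 5 (R): R=WRRW U=WYWG F=GRGY D=YBYB B=GROB
Query: F face = GRGY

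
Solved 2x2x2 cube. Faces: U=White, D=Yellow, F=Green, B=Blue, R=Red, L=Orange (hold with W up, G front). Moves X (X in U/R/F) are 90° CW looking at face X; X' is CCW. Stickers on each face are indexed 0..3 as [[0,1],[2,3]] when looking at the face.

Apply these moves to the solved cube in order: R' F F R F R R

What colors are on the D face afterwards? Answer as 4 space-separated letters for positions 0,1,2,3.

Answer: R G Y R

Derivation:
After move 1 (R'): R=RRRR U=WBWB F=GWGW D=YGYG B=YBYB
After move 2 (F): F=GGWW U=WBOO R=WRBR D=RRYG L=OYOG
After move 3 (F): F=WGWG U=WBGY R=OROR D=BWYG L=OROR
After move 4 (R): R=OORR U=WGGG F=WWWG D=BYYY B=YBBB
After move 5 (F): F=WWGW U=WGRR R=GOGR D=ROYY L=OBOY
After move 6 (R): R=GGRO U=WWRW F=WOGY D=RBYY B=RBGB
After move 7 (R): R=RGOG U=WORY F=WBGY D=RGYR B=WBWB
Query: D face = RGYR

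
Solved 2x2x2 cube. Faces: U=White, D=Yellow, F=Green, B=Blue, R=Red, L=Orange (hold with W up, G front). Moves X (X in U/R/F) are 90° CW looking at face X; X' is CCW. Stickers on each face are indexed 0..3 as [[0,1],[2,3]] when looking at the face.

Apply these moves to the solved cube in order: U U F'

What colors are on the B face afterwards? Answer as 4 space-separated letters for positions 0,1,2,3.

Answer: G G B B

Derivation:
After move 1 (U): U=WWWW F=RRGG R=BBRR B=OOBB L=GGOO
After move 2 (U): U=WWWW F=BBGG R=OORR B=GGBB L=RROO
After move 3 (F'): F=BGBG U=WWOR R=YOYR D=ROYY L=RWOW
Query: B face = GGBB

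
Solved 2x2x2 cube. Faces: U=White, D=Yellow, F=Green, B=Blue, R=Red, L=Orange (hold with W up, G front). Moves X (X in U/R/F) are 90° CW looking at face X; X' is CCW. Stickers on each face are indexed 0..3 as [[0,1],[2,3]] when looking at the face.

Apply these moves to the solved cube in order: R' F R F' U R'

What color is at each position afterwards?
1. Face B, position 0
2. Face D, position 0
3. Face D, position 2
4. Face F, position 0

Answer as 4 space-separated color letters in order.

After move 1 (R'): R=RRRR U=WBWB F=GWGW D=YGYG B=YBYB
After move 2 (F): F=GGWW U=WBOO R=WRBR D=RRYG L=OYOG
After move 3 (R): R=BWRR U=WGOW F=GRWG D=RYYY B=OBBB
After move 4 (F'): F=RGGW U=WGBR R=YWRR D=YGYY L=OWOO
After move 5 (U): U=BWRG F=YWGW R=OBRR B=OWBB L=RGOO
After move 6 (R'): R=BROR U=BBRO F=YWGG D=YWYW B=YWGB
Query 1: B[0] = Y
Query 2: D[0] = Y
Query 3: D[2] = Y
Query 4: F[0] = Y

Answer: Y Y Y Y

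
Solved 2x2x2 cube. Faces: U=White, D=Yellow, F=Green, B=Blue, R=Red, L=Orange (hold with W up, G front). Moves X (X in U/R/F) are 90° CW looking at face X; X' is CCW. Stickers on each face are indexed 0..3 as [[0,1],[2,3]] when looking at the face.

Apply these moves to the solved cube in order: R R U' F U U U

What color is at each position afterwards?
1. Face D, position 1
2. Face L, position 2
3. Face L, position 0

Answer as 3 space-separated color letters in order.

After move 1 (R): R=RRRR U=WGWG F=GYGY D=YBYB B=WBWB
After move 2 (R): R=RRRR U=WYWY F=GBGB D=YWYW B=GBGB
After move 3 (U'): U=YYWW F=OOGB R=GBRR B=RRGB L=GBOO
After move 4 (F): F=GOBO U=YYOB R=WBWR D=RGYW L=GYOW
After move 5 (U): U=OYBY F=WBBO R=RRWR B=GYGB L=GOOW
After move 6 (U): U=BOYY F=RRBO R=GYWR B=GOGB L=WBOW
After move 7 (U): U=YBYO F=GYBO R=GOWR B=WBGB L=RROW
Query 1: D[1] = G
Query 2: L[2] = O
Query 3: L[0] = R

Answer: G O R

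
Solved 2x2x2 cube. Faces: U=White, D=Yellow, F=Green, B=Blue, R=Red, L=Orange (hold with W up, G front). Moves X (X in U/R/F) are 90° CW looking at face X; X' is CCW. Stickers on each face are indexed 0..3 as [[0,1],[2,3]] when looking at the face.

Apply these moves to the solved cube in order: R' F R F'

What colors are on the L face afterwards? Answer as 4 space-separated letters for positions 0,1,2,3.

After move 1 (R'): R=RRRR U=WBWB F=GWGW D=YGYG B=YBYB
After move 2 (F): F=GGWW U=WBOO R=WRBR D=RRYG L=OYOG
After move 3 (R): R=BWRR U=WGOW F=GRWG D=RYYY B=OBBB
After move 4 (F'): F=RGGW U=WGBR R=YWRR D=YGYY L=OWOO
Query: L face = OWOO

Answer: O W O O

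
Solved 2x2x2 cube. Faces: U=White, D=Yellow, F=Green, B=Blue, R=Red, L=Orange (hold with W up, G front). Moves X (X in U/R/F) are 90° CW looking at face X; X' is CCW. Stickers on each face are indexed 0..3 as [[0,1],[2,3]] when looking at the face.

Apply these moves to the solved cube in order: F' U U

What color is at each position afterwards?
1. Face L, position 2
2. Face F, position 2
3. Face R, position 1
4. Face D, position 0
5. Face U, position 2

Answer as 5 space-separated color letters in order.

After move 1 (F'): F=GGGG U=WWRR R=YRYR D=OOYY L=OWOW
After move 2 (U): U=RWRW F=YRGG R=BBYR B=OWBB L=GGOW
After move 3 (U): U=RRWW F=BBGG R=OWYR B=GGBB L=YROW
Query 1: L[2] = O
Query 2: F[2] = G
Query 3: R[1] = W
Query 4: D[0] = O
Query 5: U[2] = W

Answer: O G W O W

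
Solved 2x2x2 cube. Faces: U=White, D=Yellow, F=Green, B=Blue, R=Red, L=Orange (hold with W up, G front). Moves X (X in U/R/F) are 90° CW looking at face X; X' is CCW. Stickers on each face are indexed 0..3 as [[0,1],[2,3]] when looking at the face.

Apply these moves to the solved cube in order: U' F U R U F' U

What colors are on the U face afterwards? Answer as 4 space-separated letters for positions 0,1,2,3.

After move 1 (U'): U=WWWW F=OOGG R=GGRR B=RRBB L=BBOO
After move 2 (F): F=GOGO U=WWOB R=WGWR D=RGYY L=BYOY
After move 3 (U): U=OWBW F=WGGO R=RRWR B=BYBB L=GOOY
After move 4 (R): R=WRRR U=OGBO F=WGGY D=RBYB B=WYWB
After move 5 (U): U=BOOG F=WRGY R=WYRR B=GOWB L=WGOY
After move 6 (F'): F=RYWG U=BOWR R=BYRR D=GYYB L=WGOO
After move 7 (U): U=WBRO F=BYWG R=GORR B=WGWB L=RYOO
Query: U face = WBRO

Answer: W B R O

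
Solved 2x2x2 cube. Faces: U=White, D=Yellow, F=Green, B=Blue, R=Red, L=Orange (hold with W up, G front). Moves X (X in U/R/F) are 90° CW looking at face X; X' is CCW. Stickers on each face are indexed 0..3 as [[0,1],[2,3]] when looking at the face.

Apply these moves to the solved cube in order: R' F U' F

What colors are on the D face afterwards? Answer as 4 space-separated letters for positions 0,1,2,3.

Answer: B G Y G

Derivation:
After move 1 (R'): R=RRRR U=WBWB F=GWGW D=YGYG B=YBYB
After move 2 (F): F=GGWW U=WBOO R=WRBR D=RRYG L=OYOG
After move 3 (U'): U=BOWO F=OYWW R=GGBR B=WRYB L=YBOG
After move 4 (F): F=WOWY U=BOGB R=WGOR D=BGYG L=YROR
Query: D face = BGYG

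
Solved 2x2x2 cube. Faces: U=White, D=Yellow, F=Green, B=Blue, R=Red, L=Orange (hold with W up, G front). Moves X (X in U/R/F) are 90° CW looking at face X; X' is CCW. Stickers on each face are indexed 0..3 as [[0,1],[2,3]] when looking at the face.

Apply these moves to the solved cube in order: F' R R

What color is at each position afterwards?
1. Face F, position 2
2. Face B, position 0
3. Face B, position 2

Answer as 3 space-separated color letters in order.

Answer: G G G

Derivation:
After move 1 (F'): F=GGGG U=WWRR R=YRYR D=OOYY L=OWOW
After move 2 (R): R=YYRR U=WGRG F=GOGY D=OBYB B=RBWB
After move 3 (R): R=RYRY U=WORY F=GBGB D=OWYR B=GBGB
Query 1: F[2] = G
Query 2: B[0] = G
Query 3: B[2] = G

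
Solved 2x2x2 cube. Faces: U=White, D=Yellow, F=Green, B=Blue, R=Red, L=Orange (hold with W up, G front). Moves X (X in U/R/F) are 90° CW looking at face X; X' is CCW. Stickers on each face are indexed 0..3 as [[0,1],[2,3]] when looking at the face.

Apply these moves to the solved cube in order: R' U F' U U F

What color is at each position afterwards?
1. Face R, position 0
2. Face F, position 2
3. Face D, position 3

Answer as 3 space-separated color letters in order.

Answer: W G G

Derivation:
After move 1 (R'): R=RRRR U=WBWB F=GWGW D=YGYG B=YBYB
After move 2 (U): U=WWBB F=RRGW R=YBRR B=OOYB L=GWOO
After move 3 (F'): F=RWRG U=WWYR R=GBYR D=WOYG L=GBOB
After move 4 (U): U=YWRW F=GBRG R=OOYR B=GBYB L=RWOB
After move 5 (U): U=RYWW F=OORG R=GBYR B=RWYB L=GBOB
After move 6 (F): F=ROGO U=RYBB R=WBWR D=YGYG L=GWOO
Query 1: R[0] = W
Query 2: F[2] = G
Query 3: D[3] = G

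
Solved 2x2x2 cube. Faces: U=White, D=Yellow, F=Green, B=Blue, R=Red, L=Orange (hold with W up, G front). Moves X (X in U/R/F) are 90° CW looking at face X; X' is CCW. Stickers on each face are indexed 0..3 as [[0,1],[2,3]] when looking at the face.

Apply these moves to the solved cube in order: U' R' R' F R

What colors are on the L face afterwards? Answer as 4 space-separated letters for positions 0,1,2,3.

Answer: B Y O W

Derivation:
After move 1 (U'): U=WWWW F=OOGG R=GGRR B=RRBB L=BBOO
After move 2 (R'): R=GRGR U=WBWR F=OWGW D=YOYG B=YRYB
After move 3 (R'): R=RRGG U=WYWY F=OBGR D=YWYW B=GROB
After move 4 (F): F=GORB U=WYOB R=WRYG D=GRYW L=BYOW
After move 5 (R): R=YWGR U=WOOB F=GRRW D=GOYG B=BRYB
Query: L face = BYOW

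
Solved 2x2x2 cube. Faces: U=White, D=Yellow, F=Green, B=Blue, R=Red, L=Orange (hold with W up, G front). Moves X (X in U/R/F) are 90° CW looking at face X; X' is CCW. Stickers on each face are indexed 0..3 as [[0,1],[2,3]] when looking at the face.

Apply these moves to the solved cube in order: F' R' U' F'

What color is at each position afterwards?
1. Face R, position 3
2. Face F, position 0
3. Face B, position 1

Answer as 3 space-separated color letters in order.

Answer: Y W R

Derivation:
After move 1 (F'): F=GGGG U=WWRR R=YRYR D=OOYY L=OWOW
After move 2 (R'): R=RRYY U=WBRB F=GWGR D=OGYG B=YBOB
After move 3 (U'): U=BBWR F=OWGR R=GWYY B=RROB L=YBOW
After move 4 (F'): F=WROG U=BBGY R=GWOY D=BWYG L=YROW
Query 1: R[3] = Y
Query 2: F[0] = W
Query 3: B[1] = R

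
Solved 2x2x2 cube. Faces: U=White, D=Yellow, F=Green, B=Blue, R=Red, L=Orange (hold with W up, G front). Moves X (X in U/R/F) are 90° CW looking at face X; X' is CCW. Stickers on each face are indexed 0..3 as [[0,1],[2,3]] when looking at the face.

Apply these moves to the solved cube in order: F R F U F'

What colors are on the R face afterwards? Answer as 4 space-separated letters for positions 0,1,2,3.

After move 1 (F): F=GGGG U=WWOO R=WRWR D=RRYY L=OYOY
After move 2 (R): R=WWRR U=WGOG F=GRGY D=RBYB B=OBWB
After move 3 (F): F=GGYR U=WGYY R=OWGR D=RWYB L=OROB
After move 4 (U): U=YWYG F=OWYR R=OBGR B=ORWB L=GGOB
After move 5 (F'): F=WROY U=YWOG R=WBRR D=GBYB L=GGOY
Query: R face = WBRR

Answer: W B R R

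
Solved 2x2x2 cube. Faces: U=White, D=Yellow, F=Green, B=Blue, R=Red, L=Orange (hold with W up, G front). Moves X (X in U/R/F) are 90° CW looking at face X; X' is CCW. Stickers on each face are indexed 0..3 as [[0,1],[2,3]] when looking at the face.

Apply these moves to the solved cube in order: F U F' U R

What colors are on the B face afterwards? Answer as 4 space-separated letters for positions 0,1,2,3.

After move 1 (F): F=GGGG U=WWOO R=WRWR D=RRYY L=OYOY
After move 2 (U): U=OWOW F=WRGG R=BBWR B=OYBB L=GGOY
After move 3 (F'): F=RGWG U=OWBW R=RBRR D=GYYY L=GWOO
After move 4 (U): U=BOWW F=RBWG R=OYRR B=GWBB L=RGOO
After move 5 (R): R=RORY U=BBWG F=RYWY D=GBYG B=WWOB
Query: B face = WWOB

Answer: W W O B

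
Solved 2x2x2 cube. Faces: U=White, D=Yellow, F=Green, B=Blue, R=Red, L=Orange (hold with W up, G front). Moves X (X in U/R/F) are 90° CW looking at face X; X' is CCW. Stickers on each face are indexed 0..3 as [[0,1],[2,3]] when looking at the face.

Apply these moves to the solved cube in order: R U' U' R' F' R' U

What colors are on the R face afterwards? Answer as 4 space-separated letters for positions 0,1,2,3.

After move 1 (R): R=RRRR U=WGWG F=GYGY D=YBYB B=WBWB
After move 2 (U'): U=GGWW F=OOGY R=GYRR B=RRWB L=WBOO
After move 3 (U'): U=GWGW F=WBGY R=OORR B=GYWB L=RROO
After move 4 (R'): R=OROR U=GWGG F=WWGW D=YBYY B=BYBB
After move 5 (F'): F=WWWG U=GWOO R=BRYR D=ROYY L=RGOG
After move 6 (R'): R=RRBY U=GBOB F=WWWO D=RWYG B=YYOB
After move 7 (U): U=OGBB F=RRWO R=YYBY B=RGOB L=WWOG
Query: R face = YYBY

Answer: Y Y B Y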